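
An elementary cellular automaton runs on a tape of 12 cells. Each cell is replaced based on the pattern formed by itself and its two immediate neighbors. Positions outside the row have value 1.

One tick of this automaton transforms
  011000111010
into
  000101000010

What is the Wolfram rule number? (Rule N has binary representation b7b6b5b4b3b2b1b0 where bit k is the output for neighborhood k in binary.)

position 7: 111 → 0  (bit 7 = 0)
position 2: 110 → 0  (bit 6 = 0)
position 0: 101 → 0  (bit 5 = 0)
position 3: 100 → 1  (bit 4 = 1)
position 1: 011 → 0  (bit 3 = 0)
position 10: 010 → 1  (bit 2 = 1)
position 5: 001 → 1  (bit 1 = 1)
position 4: 000 → 0  (bit 0 = 0)
bits b7..b0 = 00010110 = 22

22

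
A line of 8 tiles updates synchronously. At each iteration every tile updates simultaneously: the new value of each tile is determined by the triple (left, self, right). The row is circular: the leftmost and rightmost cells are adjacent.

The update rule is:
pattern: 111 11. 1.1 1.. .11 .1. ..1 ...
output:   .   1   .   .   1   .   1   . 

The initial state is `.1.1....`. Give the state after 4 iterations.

iteration 1: 1.......
iteration 2: .......1
iteration 3: ......1.
iteration 4: .....1..

.....1..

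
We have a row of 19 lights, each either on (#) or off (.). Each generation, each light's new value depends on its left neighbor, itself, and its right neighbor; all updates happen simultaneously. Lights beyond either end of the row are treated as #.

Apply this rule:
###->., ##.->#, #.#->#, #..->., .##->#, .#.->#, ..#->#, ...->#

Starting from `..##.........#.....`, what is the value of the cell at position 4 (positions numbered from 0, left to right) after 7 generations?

#

generation 1: .###.#########.####
generation 2: ##.###.......###...
generation 3: .###.#.#######.#.##
generation 4: ##.#####.....#####.
generation 5: .###...#.#####...##
generation 6: ##.#.#####...#.###.
generation 7: .#####...#.#####.##
position 4 holds #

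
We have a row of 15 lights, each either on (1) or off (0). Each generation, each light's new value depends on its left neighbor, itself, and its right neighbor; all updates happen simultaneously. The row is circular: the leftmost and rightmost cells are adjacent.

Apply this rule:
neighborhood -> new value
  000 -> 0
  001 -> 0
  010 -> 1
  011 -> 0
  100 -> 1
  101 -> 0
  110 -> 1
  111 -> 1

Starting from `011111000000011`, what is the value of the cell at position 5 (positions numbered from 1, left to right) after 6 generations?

1

001111100000001
100111110000001
110011111000000
011001111100000
001100111110000
000110011111000
position 5 holds 1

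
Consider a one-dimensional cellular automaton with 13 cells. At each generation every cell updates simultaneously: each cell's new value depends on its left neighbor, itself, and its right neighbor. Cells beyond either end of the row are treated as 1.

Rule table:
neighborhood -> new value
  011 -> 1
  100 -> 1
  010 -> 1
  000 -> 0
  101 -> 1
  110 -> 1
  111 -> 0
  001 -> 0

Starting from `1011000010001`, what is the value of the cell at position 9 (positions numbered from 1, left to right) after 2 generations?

1111100011001
0000110011101
position 9 holds 1

1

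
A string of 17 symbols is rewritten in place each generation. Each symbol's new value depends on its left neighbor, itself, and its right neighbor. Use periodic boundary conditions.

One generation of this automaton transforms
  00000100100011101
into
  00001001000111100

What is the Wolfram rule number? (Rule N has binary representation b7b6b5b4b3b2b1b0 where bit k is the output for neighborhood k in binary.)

202

position 13: 111 → 1  (bit 7 = 1)
position 14: 110 → 1  (bit 6 = 1)
position 15: 101 → 0  (bit 5 = 0)
position 0: 100 → 0  (bit 4 = 0)
position 12: 011 → 1  (bit 3 = 1)
position 5: 010 → 0  (bit 2 = 0)
position 4: 001 → 1  (bit 1 = 1)
position 1: 000 → 0  (bit 0 = 0)
bits b7..b0 = 11001010 = 202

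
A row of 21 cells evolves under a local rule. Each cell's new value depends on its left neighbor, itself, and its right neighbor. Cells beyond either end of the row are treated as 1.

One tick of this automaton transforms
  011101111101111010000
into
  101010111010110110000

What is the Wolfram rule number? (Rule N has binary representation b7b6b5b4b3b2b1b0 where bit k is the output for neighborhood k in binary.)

position 2: 111 → 1  (bit 7 = 1)
position 3: 110 → 0  (bit 6 = 0)
position 0: 101 → 1  (bit 5 = 1)
position 17: 100 → 0  (bit 4 = 0)
position 1: 011 → 0  (bit 3 = 0)
position 16: 010 → 1  (bit 2 = 1)
position 20: 001 → 0  (bit 1 = 0)
position 18: 000 → 0  (bit 0 = 0)
bits b7..b0 = 10100100 = 164

164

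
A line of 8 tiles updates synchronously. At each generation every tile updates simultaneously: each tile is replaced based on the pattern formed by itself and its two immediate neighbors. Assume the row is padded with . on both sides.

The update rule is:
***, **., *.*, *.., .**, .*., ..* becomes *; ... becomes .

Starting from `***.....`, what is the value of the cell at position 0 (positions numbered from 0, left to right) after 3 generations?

*

generation 1: ****....
generation 2: *****...
generation 3: ******..
position 0 holds *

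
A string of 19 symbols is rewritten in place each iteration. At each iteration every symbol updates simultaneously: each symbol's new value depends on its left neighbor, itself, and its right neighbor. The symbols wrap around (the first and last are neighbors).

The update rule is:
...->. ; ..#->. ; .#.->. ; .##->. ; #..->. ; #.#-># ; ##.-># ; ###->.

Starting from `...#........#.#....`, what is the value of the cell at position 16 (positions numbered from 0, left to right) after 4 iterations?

.

.............#.....
...................
...................  (fixed point — unchanged through iteration 4)
position 16 holds .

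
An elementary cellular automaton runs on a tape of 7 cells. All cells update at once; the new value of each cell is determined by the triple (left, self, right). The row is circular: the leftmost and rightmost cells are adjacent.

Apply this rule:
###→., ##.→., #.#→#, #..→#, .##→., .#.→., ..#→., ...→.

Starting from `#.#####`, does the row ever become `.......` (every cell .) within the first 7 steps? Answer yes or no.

no

step 1: .#.....
step 2: ..#....
step 3: ...#...
step 4: ....#..
step 5: .....#.
step 6: ......#
step 7: #......
step 7 is #......, still not uniform .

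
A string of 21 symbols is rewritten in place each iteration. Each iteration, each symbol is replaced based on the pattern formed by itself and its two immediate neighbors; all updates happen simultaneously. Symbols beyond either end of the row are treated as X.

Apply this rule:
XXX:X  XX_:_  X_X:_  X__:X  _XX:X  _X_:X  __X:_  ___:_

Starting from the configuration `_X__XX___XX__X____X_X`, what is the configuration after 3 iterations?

_XX_X_X__X_X_X_XX_X_X

iteration 1: _XX_X_X__X_X_XX___X_X
iteration 2: _X__X_XX_X_X_X_X__X_X
iteration 3: _XX_X_X__X_X_X_XX_X_X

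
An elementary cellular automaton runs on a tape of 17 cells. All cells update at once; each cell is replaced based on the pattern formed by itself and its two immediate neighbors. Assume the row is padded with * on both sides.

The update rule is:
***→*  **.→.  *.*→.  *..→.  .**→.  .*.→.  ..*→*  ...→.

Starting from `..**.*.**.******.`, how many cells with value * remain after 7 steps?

.*.........****..
..........*.**..*
.........*.....*.
........*.....*..
.......*.....*..*
......*.....*..*.
.....*.....*..*..
count of *: 3

3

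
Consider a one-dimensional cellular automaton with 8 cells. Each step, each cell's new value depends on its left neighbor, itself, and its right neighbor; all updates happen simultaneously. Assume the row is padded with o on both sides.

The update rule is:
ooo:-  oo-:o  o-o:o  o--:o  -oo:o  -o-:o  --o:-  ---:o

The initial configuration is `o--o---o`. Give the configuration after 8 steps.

-ooo--oo

oo-ooo-o
-ooo-ooo
oo-ooo--
-ooo-oo-
oo-ooooo
-ooo----
oo-oooo-
-ooo--oo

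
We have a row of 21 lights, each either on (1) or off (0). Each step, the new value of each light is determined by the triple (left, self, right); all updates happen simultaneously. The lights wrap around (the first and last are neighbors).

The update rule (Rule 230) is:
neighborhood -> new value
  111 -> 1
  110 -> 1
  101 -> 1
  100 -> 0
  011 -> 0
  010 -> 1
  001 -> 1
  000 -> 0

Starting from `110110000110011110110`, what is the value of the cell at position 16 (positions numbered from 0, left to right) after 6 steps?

011010001010101111011
101110011111110111101
110110101111111011110
011011110111111101111
101101111011111110111
110110111101111111011
position 16 holds 1

1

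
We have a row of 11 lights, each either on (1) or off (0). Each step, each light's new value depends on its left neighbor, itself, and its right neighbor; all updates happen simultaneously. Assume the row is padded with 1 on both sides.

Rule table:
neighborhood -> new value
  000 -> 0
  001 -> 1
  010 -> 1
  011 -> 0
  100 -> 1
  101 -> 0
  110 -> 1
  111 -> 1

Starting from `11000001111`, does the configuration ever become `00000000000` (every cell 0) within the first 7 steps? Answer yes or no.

no

11100010111
11110110011
11110011101
11111101100
11111100111
11111111011
11111111001
step 7 is 11111111001, still not uniform 0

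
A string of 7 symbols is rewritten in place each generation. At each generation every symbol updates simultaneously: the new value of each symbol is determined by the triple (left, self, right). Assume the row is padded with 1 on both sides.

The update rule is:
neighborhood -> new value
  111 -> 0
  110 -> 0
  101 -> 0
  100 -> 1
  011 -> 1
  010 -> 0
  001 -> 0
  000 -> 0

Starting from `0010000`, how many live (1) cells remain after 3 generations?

1001000
0100100
0010010
count of 1: 2

2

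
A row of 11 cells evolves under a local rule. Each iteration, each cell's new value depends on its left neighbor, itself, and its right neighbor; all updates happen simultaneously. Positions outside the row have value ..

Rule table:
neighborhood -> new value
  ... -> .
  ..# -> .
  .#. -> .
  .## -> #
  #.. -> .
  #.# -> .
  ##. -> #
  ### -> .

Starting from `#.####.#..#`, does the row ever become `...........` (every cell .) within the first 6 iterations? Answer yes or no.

yes

..#..#.....
...........
all cells are . at iteration 2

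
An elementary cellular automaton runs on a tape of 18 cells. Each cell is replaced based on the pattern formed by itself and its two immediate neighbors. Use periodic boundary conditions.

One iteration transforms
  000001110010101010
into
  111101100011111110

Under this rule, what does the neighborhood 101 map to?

1

At position 11 the neighborhood is 101; the next row has 1 there.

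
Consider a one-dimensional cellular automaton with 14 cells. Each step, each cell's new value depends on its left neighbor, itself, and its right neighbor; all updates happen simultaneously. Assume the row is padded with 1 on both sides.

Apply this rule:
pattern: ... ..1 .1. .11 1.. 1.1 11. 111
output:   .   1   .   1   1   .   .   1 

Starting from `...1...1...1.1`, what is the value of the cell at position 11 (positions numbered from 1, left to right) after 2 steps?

.

1.1.1.1.1.1..1
...........111
position 11 holds .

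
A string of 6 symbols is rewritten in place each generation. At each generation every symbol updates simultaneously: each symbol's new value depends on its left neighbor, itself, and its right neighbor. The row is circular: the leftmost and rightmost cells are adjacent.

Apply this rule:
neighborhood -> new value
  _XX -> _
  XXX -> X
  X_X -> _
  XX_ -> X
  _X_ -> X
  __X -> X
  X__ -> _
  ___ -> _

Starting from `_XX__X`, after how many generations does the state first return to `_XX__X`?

2

__X_XX
_XX__X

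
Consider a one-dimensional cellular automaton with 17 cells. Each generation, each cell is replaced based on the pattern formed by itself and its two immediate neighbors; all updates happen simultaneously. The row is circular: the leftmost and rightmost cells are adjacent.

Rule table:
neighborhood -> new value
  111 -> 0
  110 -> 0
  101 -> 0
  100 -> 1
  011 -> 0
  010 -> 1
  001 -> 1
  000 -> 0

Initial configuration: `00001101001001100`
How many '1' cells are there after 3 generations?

5

generation 1: 00010001111110010
generation 2: 00111010000001111
generation 3: 11000011000010000
count of 1: 5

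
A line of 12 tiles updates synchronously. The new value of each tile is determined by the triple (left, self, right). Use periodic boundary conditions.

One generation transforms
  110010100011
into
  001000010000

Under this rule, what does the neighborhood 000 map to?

At position 8 the neighborhood is 000; the next row has 0 there.

0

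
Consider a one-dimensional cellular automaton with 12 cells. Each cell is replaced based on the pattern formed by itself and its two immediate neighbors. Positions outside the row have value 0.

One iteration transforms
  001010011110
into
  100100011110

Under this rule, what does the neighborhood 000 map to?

At position 0 the neighborhood is 000; the next row has 1 there.

1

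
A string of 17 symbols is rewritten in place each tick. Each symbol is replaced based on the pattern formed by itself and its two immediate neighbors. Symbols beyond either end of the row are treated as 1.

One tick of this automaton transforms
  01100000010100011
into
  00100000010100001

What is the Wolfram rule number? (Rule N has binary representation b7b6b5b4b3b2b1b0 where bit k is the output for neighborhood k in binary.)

196

position 16: 111 → 1  (bit 7 = 1)
position 2: 110 → 1  (bit 6 = 1)
position 0: 101 → 0  (bit 5 = 0)
position 3: 100 → 0  (bit 4 = 0)
position 1: 011 → 0  (bit 3 = 0)
position 9: 010 → 1  (bit 2 = 1)
position 8: 001 → 0  (bit 1 = 0)
position 4: 000 → 0  (bit 0 = 0)
bits b7..b0 = 11000100 = 196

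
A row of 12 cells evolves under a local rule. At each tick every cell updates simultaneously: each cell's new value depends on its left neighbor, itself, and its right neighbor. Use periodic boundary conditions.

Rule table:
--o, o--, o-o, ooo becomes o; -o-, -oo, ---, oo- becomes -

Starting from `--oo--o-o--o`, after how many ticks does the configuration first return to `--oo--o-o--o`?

oo--oo-o-oo-
--oo--o-o--o

2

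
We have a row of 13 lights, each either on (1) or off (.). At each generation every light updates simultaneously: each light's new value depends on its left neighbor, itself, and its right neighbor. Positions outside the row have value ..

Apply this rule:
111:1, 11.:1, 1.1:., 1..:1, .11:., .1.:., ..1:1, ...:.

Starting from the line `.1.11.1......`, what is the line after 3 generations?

1...1..1.....
.1.1.11.1....
1.....1..1...

1.....1..1...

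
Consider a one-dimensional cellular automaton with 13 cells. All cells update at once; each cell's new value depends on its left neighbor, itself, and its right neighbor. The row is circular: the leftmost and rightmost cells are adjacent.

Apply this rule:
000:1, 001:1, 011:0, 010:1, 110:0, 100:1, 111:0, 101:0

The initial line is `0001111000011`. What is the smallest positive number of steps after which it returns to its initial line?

step 1: 1110000111100
step 2: 0001111000011

2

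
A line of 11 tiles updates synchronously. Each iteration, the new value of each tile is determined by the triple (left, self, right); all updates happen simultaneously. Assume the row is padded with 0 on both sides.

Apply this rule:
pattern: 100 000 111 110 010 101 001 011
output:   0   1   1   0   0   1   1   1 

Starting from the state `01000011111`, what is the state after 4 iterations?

11111110010

10011111110
00111111100
11111111001
11111110010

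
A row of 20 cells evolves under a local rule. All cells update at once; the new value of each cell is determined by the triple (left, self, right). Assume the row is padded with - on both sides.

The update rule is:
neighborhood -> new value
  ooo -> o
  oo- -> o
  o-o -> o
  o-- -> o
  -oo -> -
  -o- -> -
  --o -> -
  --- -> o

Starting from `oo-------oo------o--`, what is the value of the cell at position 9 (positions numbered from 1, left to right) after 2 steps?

-ooooooo--oooooo--oo
--ooooooo--oooooo--o
position 9 holds o

o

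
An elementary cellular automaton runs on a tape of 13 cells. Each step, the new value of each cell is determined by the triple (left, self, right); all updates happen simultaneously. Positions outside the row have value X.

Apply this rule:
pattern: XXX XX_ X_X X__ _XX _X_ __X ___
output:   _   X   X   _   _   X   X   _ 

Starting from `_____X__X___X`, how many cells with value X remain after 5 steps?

____XX_XX__X_
___X_XX_X_XXX
__XXX_XXXX___
_X__XX___X__X
XX_X_X__XX_X_
count of X: 7

7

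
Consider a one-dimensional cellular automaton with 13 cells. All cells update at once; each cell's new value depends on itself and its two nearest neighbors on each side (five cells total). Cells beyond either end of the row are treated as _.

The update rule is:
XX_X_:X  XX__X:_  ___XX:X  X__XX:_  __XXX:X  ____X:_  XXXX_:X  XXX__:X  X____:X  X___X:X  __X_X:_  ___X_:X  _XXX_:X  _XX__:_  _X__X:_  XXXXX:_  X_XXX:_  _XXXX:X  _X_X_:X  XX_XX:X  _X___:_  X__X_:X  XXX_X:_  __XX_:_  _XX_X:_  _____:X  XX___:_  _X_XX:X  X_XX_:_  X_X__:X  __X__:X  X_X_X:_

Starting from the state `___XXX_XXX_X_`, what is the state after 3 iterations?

X_X_X_X_XX_XX

iteration 1: X_XXX_X_X_XX_
iteration 2: _X_X_X_X_X___
iteration 3: X_X_X_X_XX_XX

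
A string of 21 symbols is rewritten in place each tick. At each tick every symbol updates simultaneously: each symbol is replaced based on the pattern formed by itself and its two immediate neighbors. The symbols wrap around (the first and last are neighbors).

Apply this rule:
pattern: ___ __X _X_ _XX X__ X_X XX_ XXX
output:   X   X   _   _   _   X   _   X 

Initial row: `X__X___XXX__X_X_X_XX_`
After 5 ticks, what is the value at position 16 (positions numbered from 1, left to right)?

_

__X__XX_X__X_X_X_X__X
_X__X__X__X_X_X_X__X_
X__X__X__X_X_X_X__X__
__X__X__X_X_X_X__X__X
_X__X__X_X_X_X__X__X_
position 16 holds _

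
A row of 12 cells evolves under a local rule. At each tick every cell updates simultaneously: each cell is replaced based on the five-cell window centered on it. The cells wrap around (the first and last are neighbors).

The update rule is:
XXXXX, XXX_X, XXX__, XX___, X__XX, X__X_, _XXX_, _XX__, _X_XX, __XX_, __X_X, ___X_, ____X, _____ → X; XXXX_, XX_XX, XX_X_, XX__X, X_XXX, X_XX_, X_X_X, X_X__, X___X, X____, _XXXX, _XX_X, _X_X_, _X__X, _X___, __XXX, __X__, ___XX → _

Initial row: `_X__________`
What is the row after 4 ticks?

X___XXXXXXXX
XX____XXXXX_
_XX_X___X_X_
XX_____XX___

XX_____XX___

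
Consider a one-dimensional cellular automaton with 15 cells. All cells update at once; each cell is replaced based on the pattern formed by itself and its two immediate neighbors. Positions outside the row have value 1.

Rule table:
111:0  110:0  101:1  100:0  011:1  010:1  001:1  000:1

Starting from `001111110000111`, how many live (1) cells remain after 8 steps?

step 1: 011000000111100
step 2: 110011111100001
step 3: 000110000001111
step 4: 011100111111000
step 5: 110001100000011
step 6: 000111001111110
step 7: 011100011000001
step 8: 110001110011111
count of 1: 10

10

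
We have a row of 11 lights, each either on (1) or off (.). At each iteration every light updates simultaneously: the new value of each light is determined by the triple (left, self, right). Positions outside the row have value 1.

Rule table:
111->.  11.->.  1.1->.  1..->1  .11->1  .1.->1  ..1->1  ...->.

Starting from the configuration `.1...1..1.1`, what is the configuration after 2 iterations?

.1..1.....1

.11.11111.1
.1..1.....1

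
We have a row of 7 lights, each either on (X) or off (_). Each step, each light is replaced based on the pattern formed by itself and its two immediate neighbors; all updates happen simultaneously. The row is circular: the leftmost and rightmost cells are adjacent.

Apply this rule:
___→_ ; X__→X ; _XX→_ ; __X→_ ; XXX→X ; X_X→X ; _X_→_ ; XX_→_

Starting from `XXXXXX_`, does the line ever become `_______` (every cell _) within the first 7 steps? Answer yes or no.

no

_XXXX_X
X_XX_X_
_X__X_X
X_X__X_
_X_X__X
X_X_X__
_X_X_X_
step 7 is _X_X_X_, still not uniform _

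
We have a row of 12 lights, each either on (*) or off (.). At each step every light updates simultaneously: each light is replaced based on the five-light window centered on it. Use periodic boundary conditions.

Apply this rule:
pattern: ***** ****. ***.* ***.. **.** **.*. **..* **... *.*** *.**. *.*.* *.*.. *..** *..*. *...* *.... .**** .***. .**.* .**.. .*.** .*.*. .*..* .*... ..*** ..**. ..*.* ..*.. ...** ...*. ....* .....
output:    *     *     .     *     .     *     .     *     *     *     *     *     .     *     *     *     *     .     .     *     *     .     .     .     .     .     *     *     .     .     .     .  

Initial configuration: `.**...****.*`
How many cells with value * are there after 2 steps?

7

*****..**.**
*****.....**
count of *: 7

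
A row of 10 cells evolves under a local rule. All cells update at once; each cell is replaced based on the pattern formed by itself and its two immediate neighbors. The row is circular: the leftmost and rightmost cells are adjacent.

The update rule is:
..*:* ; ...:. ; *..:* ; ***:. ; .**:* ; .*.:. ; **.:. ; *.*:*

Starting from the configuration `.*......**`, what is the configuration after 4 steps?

.*.**..*.*

*.*....**.
.*.*..**.*
*.*.***.*.
.*.**..*.*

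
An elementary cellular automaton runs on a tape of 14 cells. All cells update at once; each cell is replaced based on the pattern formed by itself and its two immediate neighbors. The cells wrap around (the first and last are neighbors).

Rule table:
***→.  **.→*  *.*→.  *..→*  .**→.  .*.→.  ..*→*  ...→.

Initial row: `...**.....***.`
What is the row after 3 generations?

..*.**...*..**
**...**.*.**.*
.**.*.*....*..

.**.*.*....*..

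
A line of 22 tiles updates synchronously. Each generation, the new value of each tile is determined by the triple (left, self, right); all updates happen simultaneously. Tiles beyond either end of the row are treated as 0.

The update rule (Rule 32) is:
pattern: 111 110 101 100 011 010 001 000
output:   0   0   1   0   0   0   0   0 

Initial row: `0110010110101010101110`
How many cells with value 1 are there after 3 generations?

generation 1: 0000001001010101010000
generation 2: 0000000000101010100000
generation 3: 0000000000010101000000
count of 1: 3

3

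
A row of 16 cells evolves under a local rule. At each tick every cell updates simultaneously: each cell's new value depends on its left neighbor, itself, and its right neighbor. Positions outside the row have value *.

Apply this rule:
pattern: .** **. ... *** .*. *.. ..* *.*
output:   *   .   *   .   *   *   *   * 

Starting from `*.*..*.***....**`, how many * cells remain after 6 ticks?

7

.*******..*****.
**......***....*
..*******..*****
***......***....
...*******..****
****......***...
count of *: 7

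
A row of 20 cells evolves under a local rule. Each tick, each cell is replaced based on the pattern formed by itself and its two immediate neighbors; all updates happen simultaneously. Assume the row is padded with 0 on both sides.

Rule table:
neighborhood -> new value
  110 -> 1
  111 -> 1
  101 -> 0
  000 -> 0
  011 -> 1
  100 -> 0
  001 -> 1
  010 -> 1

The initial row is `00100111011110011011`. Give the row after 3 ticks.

11101111011110111011

tick 1: 01101111011110111011
tick 2: 11101111011110111011
tick 3: 11101111011110111011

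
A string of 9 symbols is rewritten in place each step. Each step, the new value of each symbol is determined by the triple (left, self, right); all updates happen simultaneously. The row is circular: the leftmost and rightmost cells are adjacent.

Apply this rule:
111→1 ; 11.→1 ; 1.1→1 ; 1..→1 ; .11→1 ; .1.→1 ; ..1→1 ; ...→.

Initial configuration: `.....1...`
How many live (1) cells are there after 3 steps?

....111..
...11111.
..1111111
count of 1: 7

7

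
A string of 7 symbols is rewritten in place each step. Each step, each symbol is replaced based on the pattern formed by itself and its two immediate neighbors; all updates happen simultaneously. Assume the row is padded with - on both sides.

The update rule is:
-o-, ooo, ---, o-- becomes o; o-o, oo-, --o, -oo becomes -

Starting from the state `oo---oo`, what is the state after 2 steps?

step 1: --oo---
step 2: o---ooo

o---ooo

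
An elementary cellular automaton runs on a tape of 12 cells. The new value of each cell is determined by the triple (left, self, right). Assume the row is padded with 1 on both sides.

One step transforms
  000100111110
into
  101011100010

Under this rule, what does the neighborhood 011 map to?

At position 6 the neighborhood is 011; the next row has 1 there.

1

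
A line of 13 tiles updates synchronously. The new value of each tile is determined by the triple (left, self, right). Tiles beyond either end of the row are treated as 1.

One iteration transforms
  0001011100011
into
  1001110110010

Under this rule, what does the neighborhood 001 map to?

At position 2 the neighborhood is 001; the next row has 0 there.

0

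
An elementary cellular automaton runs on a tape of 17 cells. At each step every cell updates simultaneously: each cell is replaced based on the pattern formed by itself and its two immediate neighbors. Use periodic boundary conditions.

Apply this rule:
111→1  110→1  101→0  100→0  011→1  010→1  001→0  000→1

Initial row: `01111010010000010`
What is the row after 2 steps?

01111010010111010

01111010010111010
01111010010111010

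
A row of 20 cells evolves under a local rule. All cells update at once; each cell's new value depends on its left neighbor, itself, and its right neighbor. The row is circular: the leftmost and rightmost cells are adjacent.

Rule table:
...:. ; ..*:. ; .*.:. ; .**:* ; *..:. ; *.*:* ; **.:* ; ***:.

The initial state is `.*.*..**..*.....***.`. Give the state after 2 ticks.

......**.........*..

..*...**........*.*.
......**.........*..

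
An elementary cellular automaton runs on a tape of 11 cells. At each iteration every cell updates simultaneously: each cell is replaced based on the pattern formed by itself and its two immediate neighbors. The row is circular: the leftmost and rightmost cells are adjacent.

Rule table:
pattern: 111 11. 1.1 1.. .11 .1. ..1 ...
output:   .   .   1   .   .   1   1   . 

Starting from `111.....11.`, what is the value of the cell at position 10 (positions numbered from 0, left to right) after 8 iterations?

.

.......1..1
......11.11
.....1..1..
....11.11..
...1..1....
..11.11....
.1..1......
11.11......
position 10 holds .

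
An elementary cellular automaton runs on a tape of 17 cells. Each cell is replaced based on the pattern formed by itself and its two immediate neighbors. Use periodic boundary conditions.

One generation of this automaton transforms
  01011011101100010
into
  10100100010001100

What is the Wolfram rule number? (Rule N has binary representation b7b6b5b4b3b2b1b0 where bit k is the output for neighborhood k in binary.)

35

position 7: 111 → 0  (bit 7 = 0)
position 4: 110 → 0  (bit 6 = 0)
position 2: 101 → 1  (bit 5 = 1)
position 12: 100 → 0  (bit 4 = 0)
position 3: 011 → 0  (bit 3 = 0)
position 1: 010 → 0  (bit 2 = 0)
position 0: 001 → 1  (bit 1 = 1)
position 13: 000 → 1  (bit 0 = 1)
bits b7..b0 = 00100011 = 35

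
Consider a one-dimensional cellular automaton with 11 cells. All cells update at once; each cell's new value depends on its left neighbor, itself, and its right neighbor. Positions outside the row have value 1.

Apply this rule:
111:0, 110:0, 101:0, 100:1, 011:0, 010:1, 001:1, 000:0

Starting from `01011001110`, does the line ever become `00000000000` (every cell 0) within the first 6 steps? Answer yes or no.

no

step 1: 01000110000
step 2: 01101001001
step 3: 00001111110
step 4: 10010000000
step 5: 01111000001
step 6: 00000100010
step 6 is 00000100010, still not uniform 0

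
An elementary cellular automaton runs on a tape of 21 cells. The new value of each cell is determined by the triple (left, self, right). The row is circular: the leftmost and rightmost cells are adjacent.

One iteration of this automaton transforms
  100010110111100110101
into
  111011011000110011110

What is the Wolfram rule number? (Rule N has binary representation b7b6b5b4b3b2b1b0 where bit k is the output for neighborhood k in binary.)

117

position 10: 111 → 0  (bit 7 = 0)
position 0: 110 → 1  (bit 6 = 1)
position 5: 101 → 1  (bit 5 = 1)
position 1: 100 → 1  (bit 4 = 1)
position 6: 011 → 0  (bit 3 = 0)
position 4: 010 → 1  (bit 2 = 1)
position 3: 001 → 0  (bit 1 = 0)
position 2: 000 → 1  (bit 0 = 1)
bits b7..b0 = 01110101 = 117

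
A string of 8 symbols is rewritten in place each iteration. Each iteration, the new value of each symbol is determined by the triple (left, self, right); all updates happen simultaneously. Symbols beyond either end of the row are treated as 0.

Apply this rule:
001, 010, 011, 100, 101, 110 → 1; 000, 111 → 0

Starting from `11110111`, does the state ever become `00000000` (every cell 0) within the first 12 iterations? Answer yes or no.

iteration 1: 10011101
iteration 2: 11110111  (repeats iteration 0; period 2)
iteration 12: 11110111
iteration 12 is 11110111, still not uniform 0

no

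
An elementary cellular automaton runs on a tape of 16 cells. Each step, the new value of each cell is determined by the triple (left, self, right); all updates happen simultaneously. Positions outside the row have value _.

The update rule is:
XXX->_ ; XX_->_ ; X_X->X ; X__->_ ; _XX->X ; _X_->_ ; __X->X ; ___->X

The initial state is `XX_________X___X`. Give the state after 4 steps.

X__XXXXXXXX__XX_
__XX________XX__
XXX__XXXXXXXX__X
X___XX________X_

X___XX________X_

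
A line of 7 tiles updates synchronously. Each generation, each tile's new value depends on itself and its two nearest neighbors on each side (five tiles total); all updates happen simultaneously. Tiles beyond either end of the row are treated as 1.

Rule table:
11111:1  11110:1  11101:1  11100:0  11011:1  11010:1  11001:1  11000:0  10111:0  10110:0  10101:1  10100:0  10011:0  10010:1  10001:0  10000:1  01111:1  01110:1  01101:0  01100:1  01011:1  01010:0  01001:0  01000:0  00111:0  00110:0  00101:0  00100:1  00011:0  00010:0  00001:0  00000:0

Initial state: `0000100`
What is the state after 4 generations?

generation 1: 0100100
generation 2: 1001100
generation 3: 0100110
generation 4: 1000001

1000001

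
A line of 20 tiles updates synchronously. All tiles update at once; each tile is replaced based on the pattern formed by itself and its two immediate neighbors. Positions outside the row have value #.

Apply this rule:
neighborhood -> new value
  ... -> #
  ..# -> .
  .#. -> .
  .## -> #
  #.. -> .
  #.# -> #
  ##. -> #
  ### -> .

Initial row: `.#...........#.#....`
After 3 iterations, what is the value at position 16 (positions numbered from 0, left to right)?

iteration 1: #..#########..#..##.
iteration 2: #..#.......#.....###
iteration 3: #....#####...###.#..
position 16 holds .

.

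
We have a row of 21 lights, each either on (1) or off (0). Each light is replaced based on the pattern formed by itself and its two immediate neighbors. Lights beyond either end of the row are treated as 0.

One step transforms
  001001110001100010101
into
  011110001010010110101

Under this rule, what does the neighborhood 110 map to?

At position 7 the neighborhood is 110; the next row has 0 there.

0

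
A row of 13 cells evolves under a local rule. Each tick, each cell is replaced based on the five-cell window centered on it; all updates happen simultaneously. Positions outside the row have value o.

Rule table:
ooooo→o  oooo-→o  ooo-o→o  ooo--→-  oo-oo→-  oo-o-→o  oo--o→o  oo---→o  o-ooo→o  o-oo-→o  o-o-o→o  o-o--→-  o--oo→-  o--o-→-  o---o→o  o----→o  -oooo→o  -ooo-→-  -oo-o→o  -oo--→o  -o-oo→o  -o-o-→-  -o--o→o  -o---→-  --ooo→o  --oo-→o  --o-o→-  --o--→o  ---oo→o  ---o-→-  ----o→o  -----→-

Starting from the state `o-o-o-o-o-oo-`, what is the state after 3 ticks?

ooooo-oooooo-

ooo-o-o-oooo-
ooooo-oooooo-
ooooo-oooooo-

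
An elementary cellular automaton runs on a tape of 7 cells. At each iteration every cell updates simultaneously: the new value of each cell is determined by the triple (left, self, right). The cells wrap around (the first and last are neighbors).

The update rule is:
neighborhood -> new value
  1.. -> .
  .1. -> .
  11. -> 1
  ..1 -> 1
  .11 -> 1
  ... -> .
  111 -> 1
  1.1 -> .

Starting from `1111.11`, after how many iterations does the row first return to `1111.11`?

1111.11

1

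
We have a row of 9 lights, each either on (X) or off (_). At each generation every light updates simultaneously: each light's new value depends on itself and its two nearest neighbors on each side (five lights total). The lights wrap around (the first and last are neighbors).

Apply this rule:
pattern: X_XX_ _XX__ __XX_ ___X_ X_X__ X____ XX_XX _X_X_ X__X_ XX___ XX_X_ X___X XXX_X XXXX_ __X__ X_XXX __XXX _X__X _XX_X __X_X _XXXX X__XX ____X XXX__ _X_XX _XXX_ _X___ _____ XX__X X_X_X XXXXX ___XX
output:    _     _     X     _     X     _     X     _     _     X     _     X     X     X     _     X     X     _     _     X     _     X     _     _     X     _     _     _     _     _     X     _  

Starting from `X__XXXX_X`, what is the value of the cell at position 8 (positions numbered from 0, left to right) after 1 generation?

__XX_XXX_
position 8 holds _

_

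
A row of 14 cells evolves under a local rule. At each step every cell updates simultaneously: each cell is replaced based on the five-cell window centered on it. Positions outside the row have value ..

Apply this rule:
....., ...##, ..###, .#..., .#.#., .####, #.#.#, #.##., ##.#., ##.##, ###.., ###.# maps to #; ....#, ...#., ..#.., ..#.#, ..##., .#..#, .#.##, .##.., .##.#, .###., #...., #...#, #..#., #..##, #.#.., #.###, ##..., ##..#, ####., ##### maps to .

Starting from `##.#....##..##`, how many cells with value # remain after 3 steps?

4

..#.#..#......
...#....#.####
#...#......#.#
count of #: 4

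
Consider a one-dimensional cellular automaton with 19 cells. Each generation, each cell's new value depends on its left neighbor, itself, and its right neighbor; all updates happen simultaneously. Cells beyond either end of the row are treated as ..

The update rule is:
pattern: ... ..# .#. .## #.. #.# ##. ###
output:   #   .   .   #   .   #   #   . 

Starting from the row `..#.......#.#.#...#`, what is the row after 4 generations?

........#...#.#.#.#

#...#####..#.#..#..
..#.#...#...#.....#
#..#..#...#...###..
........#...#.#.#.#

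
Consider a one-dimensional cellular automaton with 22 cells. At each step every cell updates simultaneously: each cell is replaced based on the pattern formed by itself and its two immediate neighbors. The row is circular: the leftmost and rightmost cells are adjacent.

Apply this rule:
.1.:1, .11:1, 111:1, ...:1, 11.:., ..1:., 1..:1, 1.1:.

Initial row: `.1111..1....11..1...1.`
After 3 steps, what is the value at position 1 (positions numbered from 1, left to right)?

.

.111.1.1111.1.1.111.11
.11..1.111..1.1.11..1.
.1.1.1.11.1.1.1.1.1.11
position 1 holds .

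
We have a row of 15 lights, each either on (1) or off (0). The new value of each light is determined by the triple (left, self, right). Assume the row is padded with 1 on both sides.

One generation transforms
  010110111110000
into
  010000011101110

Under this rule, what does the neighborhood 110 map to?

At position 4 the neighborhood is 110; the next row has 0 there.

0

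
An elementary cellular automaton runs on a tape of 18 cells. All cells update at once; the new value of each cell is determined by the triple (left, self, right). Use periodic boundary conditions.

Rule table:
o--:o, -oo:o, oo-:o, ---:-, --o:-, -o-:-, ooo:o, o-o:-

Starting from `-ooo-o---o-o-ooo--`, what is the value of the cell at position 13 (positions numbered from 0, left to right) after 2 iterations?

o

-ooo--o------oooo-
-oooo--o-----ooooo
position 13 holds o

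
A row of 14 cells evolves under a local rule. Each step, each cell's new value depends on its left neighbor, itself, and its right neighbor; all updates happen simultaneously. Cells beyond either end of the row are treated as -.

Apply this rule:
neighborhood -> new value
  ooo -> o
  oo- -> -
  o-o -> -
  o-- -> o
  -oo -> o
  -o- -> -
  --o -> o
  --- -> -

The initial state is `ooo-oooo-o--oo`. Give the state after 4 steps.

-ooo-o--oo-o--

oo--ooo---ooo-
o-oooo-o-ooo-o
--ooo----oo---
-ooo-o--oo-o--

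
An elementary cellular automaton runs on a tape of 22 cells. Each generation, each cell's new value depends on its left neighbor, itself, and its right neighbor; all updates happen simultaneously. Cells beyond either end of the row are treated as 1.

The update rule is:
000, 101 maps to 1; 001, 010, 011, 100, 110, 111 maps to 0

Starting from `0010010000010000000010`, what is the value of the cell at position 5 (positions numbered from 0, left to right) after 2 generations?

1

generation 1: 0000000111000111111001
generation 2: 0111110000010000000000
position 5 holds 1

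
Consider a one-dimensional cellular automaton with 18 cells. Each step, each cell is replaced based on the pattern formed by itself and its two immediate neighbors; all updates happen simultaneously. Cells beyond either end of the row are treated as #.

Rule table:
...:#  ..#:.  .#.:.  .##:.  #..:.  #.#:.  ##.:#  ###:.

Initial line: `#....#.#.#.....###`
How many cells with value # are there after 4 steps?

9

#.##.......###....
#..#.#####...#.##.
#........#.#....#.
#.######.....##...
count of #: 9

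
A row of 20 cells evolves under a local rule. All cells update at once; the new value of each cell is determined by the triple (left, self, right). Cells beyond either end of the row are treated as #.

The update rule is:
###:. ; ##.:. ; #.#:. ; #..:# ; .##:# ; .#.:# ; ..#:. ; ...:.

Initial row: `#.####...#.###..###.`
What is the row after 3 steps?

..#.#.#..#.#..#.#.#.

..#...#..#.#..#.#...
#.##..##.#.##.#.##..
..#.#.#..#.#..#.#.#.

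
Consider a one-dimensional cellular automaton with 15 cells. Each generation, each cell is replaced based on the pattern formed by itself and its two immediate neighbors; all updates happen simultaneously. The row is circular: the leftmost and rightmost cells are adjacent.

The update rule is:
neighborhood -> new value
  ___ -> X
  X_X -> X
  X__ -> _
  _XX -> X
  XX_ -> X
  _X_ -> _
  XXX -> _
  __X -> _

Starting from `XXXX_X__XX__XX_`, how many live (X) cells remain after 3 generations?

generation 1: X__XX___XX__XXX
generation 2: X__XX_X_XX__X__
generation 3: ___XXX_XXX_____
count of X: 6

6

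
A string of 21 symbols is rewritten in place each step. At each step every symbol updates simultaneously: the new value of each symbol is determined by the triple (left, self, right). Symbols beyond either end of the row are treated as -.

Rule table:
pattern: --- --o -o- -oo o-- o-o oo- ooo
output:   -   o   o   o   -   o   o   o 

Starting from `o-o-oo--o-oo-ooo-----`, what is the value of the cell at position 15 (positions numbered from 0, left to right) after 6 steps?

o

oooooo-ooooooooo-----
oooooooooooooooo-----
oooooooooooooooo-----  (fixed point — unchanged through step 6)
position 15 holds o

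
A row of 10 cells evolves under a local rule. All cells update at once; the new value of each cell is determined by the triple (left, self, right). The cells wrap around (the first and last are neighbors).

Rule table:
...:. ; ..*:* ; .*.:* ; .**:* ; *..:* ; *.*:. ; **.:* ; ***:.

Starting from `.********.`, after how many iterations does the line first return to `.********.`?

6

iteration 1: **......**
iteration 2: .**....**.
iteration 3: ****..****
iteration 4: ...****...
iteration 5: ..**..**..
iteration 6: .********.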